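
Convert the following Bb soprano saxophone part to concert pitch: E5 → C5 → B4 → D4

Written C4 on the Bb soprano saxophone sounds as Bb3, a major second lower; apply that shift to every note.
E5 to D5
C5 to Bb4
B4 to A4
D4 to C4

D5 Bb4 A4 C4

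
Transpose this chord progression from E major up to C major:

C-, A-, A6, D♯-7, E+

Ab- F- F6 B-7 C+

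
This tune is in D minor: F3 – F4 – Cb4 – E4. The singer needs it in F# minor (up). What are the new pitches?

A3 A4 Eb4 G#4

From D up to F# is a major third; apply that to each pitch.
F3 to A3
F4 to A4
Cb4 to Eb4
E4 to G#4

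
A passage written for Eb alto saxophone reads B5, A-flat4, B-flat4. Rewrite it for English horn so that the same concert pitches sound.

A5 Gb4 Ab4

First find concert pitch: the Eb alto saxophone sounds a major sixth below written, so B5 A-flat4 B-flat4 sounds D5 Cb4 Db4.
Then write for English horn: it sounds a perfect fifth below written, so the part must be a perfect fifth above concert.
D5 → A5
Cb4 → Gb4
Db4 → Ab4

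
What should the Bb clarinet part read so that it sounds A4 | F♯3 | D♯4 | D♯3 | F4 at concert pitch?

B4 G#3 E#4 E#3 G4

Written C4 sounds as Bb3 on the Bb clarinet, so concert pitches are written a major second up.
A4 gives B4
F#3 gives G#3
D#4 gives E#4
D#3 gives E#3
F4 gives G4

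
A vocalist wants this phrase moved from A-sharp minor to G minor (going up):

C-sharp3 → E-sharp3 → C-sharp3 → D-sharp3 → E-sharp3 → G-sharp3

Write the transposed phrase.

A-sharp minor to G minor up is a diminished seventh, so every note moves up by that interval.
C#3 to Bb3
E#3 to D4
C#3 to Bb3
D#3 to C4
E#3 to D4
G#3 to F4

Bb3 D4 Bb3 C4 D4 F4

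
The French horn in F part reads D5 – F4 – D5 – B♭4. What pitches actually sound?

G4 Bb3 G4 Eb4

Written C4 on the French horn in F sounds as F3, a perfect fifth lower; apply that shift to every note.
D5 becomes G4
F4 becomes Bb3
D5 becomes G4
Bb4 becomes Eb4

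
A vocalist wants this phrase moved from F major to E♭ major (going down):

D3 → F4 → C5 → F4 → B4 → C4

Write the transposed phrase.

F major to E♭ major down is a major second, so every note moves down by that interval.
D3 becomes C3
F4 becomes Eb4
C5 becomes Bb4
F4 becomes Eb4
B4 becomes A4
C4 becomes Bb3

C3 Eb4 Bb4 Eb4 A4 Bb3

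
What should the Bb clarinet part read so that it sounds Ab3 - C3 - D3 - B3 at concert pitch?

Bb3 D3 E3 C#4

The Bb clarinet sounds a major second below written, so the written part must be a major second above concert — transpose each note up.
Ab3 -> Bb3
C3 -> D3
D3 -> E3
B3 -> C#4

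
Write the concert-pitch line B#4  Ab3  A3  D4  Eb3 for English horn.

F##5 Eb4 E4 A4 Bb3

The English horn sounds a perfect fifth below written, so the written part must be a perfect fifth above concert — transpose each note up.
B#4 to F##5
Ab3 to Eb4
A3 to E4
D4 to A4
Eb3 to Bb3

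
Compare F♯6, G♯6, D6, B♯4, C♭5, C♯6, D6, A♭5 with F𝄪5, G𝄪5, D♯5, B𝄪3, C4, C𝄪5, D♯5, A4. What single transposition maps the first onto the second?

From F#6 to F##5 is 8 letter names — an octave of some quality.
F##5 to F#6 is 11 semitones, which makes it a diminished octave; the second version is lower, so the direction is down.
Checking another pair — Ab5 → A4 — gives the same interval.

down a diminished octave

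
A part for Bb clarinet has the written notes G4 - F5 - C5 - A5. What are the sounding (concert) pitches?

F4 Eb5 Bb4 G5

The Bb clarinet sounds a major second below written, so transpose each written note down a major second.
G4 → F4
F5 → Eb5
C5 → Bb4
A5 → G5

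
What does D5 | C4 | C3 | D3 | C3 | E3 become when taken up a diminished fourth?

Gb5 Fb4 Fb3 Gb3 Fb3 Ab3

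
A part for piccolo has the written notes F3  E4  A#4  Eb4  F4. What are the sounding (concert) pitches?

F4 E5 A#5 Eb5 F5

The piccolo sounds a perfect octave above written, so transpose each written note up a perfect octave.
F3 to F4
E4 to E5
A#4 to A#5
Eb4 to Eb5
F4 to F5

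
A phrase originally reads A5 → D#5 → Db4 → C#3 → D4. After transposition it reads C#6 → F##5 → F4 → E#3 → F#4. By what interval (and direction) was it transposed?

up a major third

From A5 to C#6 is 3 letter names — a third of some quality.
A5 to C#6 is 4 semitones, which makes it a major third; the second version is higher, so the direction is up.
Checking another pair — D4 → F#4 — gives the same interval.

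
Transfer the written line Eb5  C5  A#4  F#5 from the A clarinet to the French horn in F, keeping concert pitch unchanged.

G5 E5 C##5 A#5

First find concert pitch: the A clarinet sounds a minor third below written, so Eb5 C5 A#4 F#5 sounds C5 A4 F##4 D#5.
Then write for French horn in F: it sounds a perfect fifth below written, so the part must be a perfect fifth above concert.
C5 → G5
A4 → E5
F##4 → C##5
D#5 → A#5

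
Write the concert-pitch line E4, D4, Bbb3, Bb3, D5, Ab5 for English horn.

B4 A4 Fb4 F4 A5 Eb6

The English horn sounds a perfect fifth below written, so the written part must be a perfect fifth above concert — transpose each note up.
E4 → B4
D4 → A4
Bbb3 → Fb4
Bb3 → F4
D5 → A5
Ab5 → Eb6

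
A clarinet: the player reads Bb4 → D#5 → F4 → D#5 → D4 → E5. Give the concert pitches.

Written C4 on the A clarinet sounds as A3, a minor third lower; apply that shift to every note.
Bb4 to G4
D#5 to B#4
F4 to D4
D#5 to B#4
D4 to B3
E5 to C#5

G4 B#4 D4 B#4 B3 C#5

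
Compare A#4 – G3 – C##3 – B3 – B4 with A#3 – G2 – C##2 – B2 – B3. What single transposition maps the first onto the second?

From A#4 to A#3 is 8 letter names — an octave of some quality.
A#3 to A#4 is 12 semitones, which makes it a perfect octave; the second version is lower, so the direction is down.
Checking another pair — B4 → B3 — gives the same interval.

down a perfect octave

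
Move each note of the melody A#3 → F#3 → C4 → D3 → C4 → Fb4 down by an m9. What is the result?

A#3: a ninth down reaches G, and 13 semitones makes it G##2.
F#3 down a minor ninth is E#2.
A minor ninth down from C4 gives B2.
D3 down a minor ninth is C#2.
C4 down a minor ninth is B2.
A minor ninth down from Fb4 gives Eb3.

G##2 E#2 B2 C#2 B2 Eb3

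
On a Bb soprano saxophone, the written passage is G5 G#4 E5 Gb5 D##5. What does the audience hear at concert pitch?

Written C4 on the Bb soprano saxophone sounds as Bb3, a major second lower; apply that shift to every note.
G5 gives F5
G#4 gives F#4
E5 gives D5
Gb5 gives Fb5
D##5 gives C##5

F5 F#4 D5 Fb5 C##5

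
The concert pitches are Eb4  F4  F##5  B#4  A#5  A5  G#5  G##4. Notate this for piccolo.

The piccolo sounds a perfect octave above written, so the written part must be a perfect octave below concert — transpose each note down.
Eb4 gives Eb3
F4 gives F3
F##5 gives F##4
B#4 gives B#3
A#5 gives A#4
A5 gives A4
G#5 gives G#4
G##4 gives G##3

Eb3 F3 F##4 B#3 A#4 A4 G#4 G##3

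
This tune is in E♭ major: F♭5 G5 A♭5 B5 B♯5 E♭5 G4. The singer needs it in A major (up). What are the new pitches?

From E♭ up to A is an augmented fourth; apply that to each pitch.
Fb5 -> Bb5
G5 -> C#6
Ab5 -> D6
B5 -> E#6
B#5 -> E##6
Eb5 -> A5
G4 -> C#5

Bb5 C#6 D6 E#6 E##6 A5 C#5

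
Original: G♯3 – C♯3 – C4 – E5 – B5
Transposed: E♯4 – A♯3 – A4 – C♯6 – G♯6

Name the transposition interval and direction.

up a major sixth

Take the first pair: G#3 → E#4. G to E spans 6 letter names, so the interval is some kind of sixth.
G#3 to E#4 is 9 semitones, which makes it a major sixth; the second version is higher, so the direction is up.
Checking another pair — B5 → G#6 — gives the same interval.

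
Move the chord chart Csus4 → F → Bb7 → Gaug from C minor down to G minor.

Gsus4 C F7 Daug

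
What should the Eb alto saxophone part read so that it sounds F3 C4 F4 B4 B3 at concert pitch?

D4 A4 D5 G#5 G#4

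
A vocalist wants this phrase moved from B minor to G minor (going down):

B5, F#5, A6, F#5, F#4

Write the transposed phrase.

G5 D5 F6 D5 D4

B minor to G minor down is a major third, so every note moves down by that interval.
B5 to G5
F#5 to D5
A6 to F6
F#5 to D5
F#4 to D4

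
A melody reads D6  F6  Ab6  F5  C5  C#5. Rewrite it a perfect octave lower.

D6 becomes D5
F6 becomes F5
Ab6 becomes Ab5
F5 becomes F4
C5 becomes C4
C#5 becomes C#4

D5 F5 Ab5 F4 C4 C#4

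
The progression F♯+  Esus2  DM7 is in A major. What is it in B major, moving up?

G#+ F#sus2 EM7

A major up to B major is a major second; each chord root moves by that interval while the quality stays the same.
F♯+: root F♯ up a major second → G#, giving G#+.
Esus2: root E up a major second → F#, giving F#sus2.
DM7: root D up a major second → E, giving EM7.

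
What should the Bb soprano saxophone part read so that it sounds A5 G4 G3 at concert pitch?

B5 A4 A3

The Bb soprano saxophone sounds a major second below written, so the written part must be a major second above concert — transpose each note up.
A5 to B5
G4 to A4
G3 to A3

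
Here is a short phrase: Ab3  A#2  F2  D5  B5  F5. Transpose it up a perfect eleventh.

Ab3: an eleventh up reaches D, and 17 semitones makes it Db5.
A#2 up a perfect eleventh is D#4.
F2: an eleventh up reaches B, and 17 semitones makes it Bb3.
D5: an eleventh up reaches G, and 17 semitones makes it G6.
B5 up a perfect eleventh is E7.
A perfect eleventh up from F5 gives Bb6.

Db5 D#4 Bb3 G6 E7 Bb6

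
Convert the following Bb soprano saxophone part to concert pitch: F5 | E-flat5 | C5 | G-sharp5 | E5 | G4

Eb5 Db5 Bb4 F#5 D5 F4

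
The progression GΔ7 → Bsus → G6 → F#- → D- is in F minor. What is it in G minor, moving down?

AΔ7 C#sus A6 G#- E-

F minor down to G minor is a minor seventh; each chord root moves by that interval while the quality stays the same.
GΔ7: root G down a minor seventh → A, giving AΔ7.
Bsus: root B down a minor seventh → C#, giving C#sus.
G6: root G down a minor seventh → A, giving A6.
F#-: root F# down a minor seventh → G#, giving G#-.
D-: root D down a minor seventh → E, giving E-.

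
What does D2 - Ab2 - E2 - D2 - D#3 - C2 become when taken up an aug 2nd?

D2 becomes E#2
Ab2 becomes B2
E2 becomes F##2
D2 becomes E#2
D#3 becomes E##3
C2 becomes D#2

E#2 B2 F##2 E#2 E##3 D#2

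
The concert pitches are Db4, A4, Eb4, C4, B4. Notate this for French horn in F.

Ab4 E5 Bb4 G4 F#5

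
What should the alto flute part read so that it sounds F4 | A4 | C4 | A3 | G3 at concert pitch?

Written C4 sounds as G3 on the alto flute, so concert pitches are written a perfect fourth up.
F4 becomes Bb4
A4 becomes D5
C4 becomes F4
A3 becomes D4
G3 becomes C4

Bb4 D5 F4 D4 C4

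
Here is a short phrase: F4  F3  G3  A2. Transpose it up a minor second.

F4 becomes Gb4
F3 becomes Gb3
G3 becomes Ab3
A2 becomes Bb2

Gb4 Gb3 Ab3 Bb2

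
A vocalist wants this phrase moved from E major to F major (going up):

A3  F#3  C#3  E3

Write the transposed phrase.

Bb3 G3 D3 F3

From E up to F is a minor second; apply that to each pitch.
A3 → Bb3
F#3 → G3
C#3 → D3
E3 → F3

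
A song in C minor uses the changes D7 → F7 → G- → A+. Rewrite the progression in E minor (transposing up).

C minor up to E minor is a major third; each chord root moves by that interval while the quality stays the same.
D7: root D up a major third → F#, giving F#7.
F7: root F up a major third → A, giving A7.
G-: root G up a major third → B, giving B-.
A+: root A up a major third → C#, giving C#+.

F#7 A7 B- C#+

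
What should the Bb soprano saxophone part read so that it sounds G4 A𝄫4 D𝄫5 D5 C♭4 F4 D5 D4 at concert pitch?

The Bb soprano saxophone sounds a major second below written, so the written part must be a major second above concert — transpose each note up.
G4 gives A4
Abb4 gives Bbb4
Dbb5 gives Ebb5
D5 gives E5
Cb4 gives Db4
F4 gives G4
D5 gives E5
D4 gives E4

A4 Bbb4 Ebb5 E5 Db4 G4 E5 E4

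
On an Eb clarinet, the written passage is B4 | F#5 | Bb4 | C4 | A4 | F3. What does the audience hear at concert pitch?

The Eb clarinet sounds a minor third above written, so transpose each written note up a minor third.
B4 -> D5
F#5 -> A5
Bb4 -> Db5
C4 -> Eb4
A4 -> C5
F3 -> Ab3

D5 A5 Db5 Eb4 C5 Ab3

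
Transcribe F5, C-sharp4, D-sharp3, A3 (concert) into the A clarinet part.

Ab5 E4 F#3 C4

Written C4 sounds as A3 on the A clarinet, so concert pitches are written a minor third up.
F5 -> Ab5
C#4 -> E4
D#3 -> F#3
A3 -> C4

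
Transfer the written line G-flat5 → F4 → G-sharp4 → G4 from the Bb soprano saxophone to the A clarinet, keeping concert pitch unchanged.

Abb5 Gb4 A4 Ab4

First find concert pitch: the Bb soprano saxophone sounds a major second below written, so G-flat5 F4 G-sharp4 G4 sounds Fb5 Eb4 F#4 F4.
Then write for A clarinet: it sounds a minor third below written, so the part must be a minor third above concert.
Fb5 → Abb5
Eb4 → Gb4
F#4 → A4
F4 → Ab4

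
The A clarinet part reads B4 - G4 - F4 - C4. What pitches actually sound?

G#4 E4 D4 A3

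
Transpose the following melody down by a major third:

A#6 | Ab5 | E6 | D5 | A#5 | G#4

F#6 Fb5 C6 Bb4 F#5 E4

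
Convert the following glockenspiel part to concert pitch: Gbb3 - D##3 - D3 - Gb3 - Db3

Gbb5 D##5 D5 Gb5 Db5

The glockenspiel sounds a perfect fifteenth above written, so transpose each written note up a perfect fifteenth.
Gbb3 → Gbb5
D##3 → D##5
D3 → D5
Gb3 → Gb5
Db3 → Db5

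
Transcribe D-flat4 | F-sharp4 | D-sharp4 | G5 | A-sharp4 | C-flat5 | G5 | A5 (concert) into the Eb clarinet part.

Bb3 D#4 B#3 E5 F##4 Ab4 E5 F#5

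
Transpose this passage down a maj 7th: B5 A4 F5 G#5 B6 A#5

C5 Bb3 Gb4 A4 C6 B4

B5 becomes C5
A4 becomes Bb3
F5 becomes Gb4
G#5 becomes A4
B6 becomes C6
A#5 becomes B4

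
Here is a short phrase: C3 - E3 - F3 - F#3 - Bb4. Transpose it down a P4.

G2 B2 C3 C#3 F4

C3: a fourth down reaches G, and 5 semitones makes it G2.
E3 down a perfect fourth is B2.
F3: a fourth down reaches C, and 5 semitones makes it C3.
A perfect fourth down from F#3 gives C#3.
Bb4: a fourth down reaches F, and 5 semitones makes it F4.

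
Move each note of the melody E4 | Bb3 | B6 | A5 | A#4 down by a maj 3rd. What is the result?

E4 to C4
Bb3 to Gb3
B6 to G6
A5 to F5
A#4 to F#4

C4 Gb3 G6 F5 F#4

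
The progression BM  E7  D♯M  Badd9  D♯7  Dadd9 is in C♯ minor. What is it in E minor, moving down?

C♯ minor down to E minor is a major sixth; each chord root moves by that interval while the quality stays the same.
BM: root B down a major sixth → D, giving DM.
E7: root E down a major sixth → G, giving G7.
D♯M: root D♯ down a major sixth → F#, giving F#M.
Badd9: root B down a major sixth → D, giving Dadd9.
D♯7: root D♯ down a major sixth → F#, giving F#7.
Dadd9: root D down a major sixth → F, giving Fadd9.

DM G7 F#M Dadd9 F#7 Fadd9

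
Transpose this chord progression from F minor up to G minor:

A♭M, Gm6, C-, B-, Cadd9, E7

F minor up to G minor is a major second; each chord root moves by that interval while the quality stays the same.
A♭M: root A♭ up a major second → Bb, giving BbM.
Gm6: root G up a major second → A, giving Am6.
C-: root C up a major second → D, giving D-.
B-: root B up a major second → C#, giving C#-.
Cadd9: root C up a major second → D, giving Dadd9.
E7: root E up a major second → F#, giving F#7.

BbM Am6 D- C#- Dadd9 F#7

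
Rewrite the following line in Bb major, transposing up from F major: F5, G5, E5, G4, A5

From F up to Bb is a perfect fourth; apply that to each pitch.
F5 -> Bb5
G5 -> C6
E5 -> A5
G4 -> C5
A5 -> D6

Bb5 C6 A5 C5 D6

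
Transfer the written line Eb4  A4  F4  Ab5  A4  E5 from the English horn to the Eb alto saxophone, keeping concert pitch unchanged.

F4 B4 G4 Bb5 B4 F#5

First find concert pitch: the English horn sounds a perfect fifth below written, so Eb4 A4 F4 Ab5 A4 E5 sounds Ab3 D4 Bb3 Db5 D4 A4.
Then write for Eb alto saxophone: it sounds a major sixth below written, so the part must be a major sixth above concert.
Ab3 → F4
D4 → B4
Bb3 → G4
Db5 → Bb5
D4 → B4
A4 → F#5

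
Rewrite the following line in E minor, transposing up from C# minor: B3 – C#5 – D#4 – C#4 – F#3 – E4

From C# up to E is a minor third; apply that to each pitch.
B3 gives D4
C#5 gives E5
D#4 gives F#4
C#4 gives E4
F#3 gives A3
E4 gives G4

D4 E5 F#4 E4 A3 G4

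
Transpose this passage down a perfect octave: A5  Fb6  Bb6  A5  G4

A4 Fb5 Bb5 A4 G3

A5 down a perfect octave is A4.
Fb6 down a perfect octave is Fb5.
Bb6: an octave down reaches B, and 12 semitones makes it Bb5.
A perfect octave down from A5 gives A4.
A perfect octave down from G4 gives G3.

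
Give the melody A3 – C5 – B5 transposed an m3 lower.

A3 to F#3
C5 to A4
B5 to G#5

F#3 A4 G#5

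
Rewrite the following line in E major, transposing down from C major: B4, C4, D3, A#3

D#4 E3 F#2 C##3

From C down to E is a minor sixth; apply that to each pitch.
B4 to D#4
C4 to E3
D3 to F#2
A#3 to C##3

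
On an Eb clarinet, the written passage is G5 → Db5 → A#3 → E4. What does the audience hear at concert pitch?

Bb5 Fb5 C#4 G4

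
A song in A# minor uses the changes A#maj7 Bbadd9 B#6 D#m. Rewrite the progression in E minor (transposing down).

A# minor down to E minor is an augmented fourth; each chord root moves by that interval while the quality stays the same.
A#maj7: root A# down an augmented fourth → E, giving Emaj7.
Bbadd9: root Bb down an augmented fourth → Fb, giving Fbadd9.
B#6: root B# down an augmented fourth → F#, giving F#6.
D#m: root D# down an augmented fourth → A, giving Am.

Emaj7 Fbadd9 F#6 Am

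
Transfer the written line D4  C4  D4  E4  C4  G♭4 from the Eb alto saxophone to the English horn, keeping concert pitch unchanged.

First find concert pitch: the Eb alto saxophone sounds a major sixth below written, so D4 C4 D4 E4 C4 G♭4 sounds F3 Eb3 F3 G3 Eb3 Bbb3.
Then write for English horn: it sounds a perfect fifth below written, so the part must be a perfect fifth above concert.
F3 → C4
Eb3 → Bb3
F3 → C4
G3 → D4
Eb3 → Bb3
Bbb3 → Fb4

C4 Bb3 C4 D4 Bb3 Fb4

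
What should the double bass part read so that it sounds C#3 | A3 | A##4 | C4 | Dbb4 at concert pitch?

Written C4 sounds as C3 on the double bass, so concert pitches are written a perfect octave up.
C#3 → C#4
A3 → A4
A##4 → A##5
C4 → C5
Dbb4 → Dbb5

C#4 A4 A##5 C5 Dbb5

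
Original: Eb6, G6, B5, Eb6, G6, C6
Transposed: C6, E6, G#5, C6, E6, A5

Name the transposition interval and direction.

down a minor third

From Eb6 to C6 is 3 letter names — a third of some quality.
C6 to Eb6 is 3 semitones, which makes it a minor third; the second version is lower, so the direction is down.
Checking another pair — C6 → A5 — gives the same interval.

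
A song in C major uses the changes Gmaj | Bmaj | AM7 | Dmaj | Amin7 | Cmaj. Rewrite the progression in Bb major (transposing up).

Fmaj Amaj GM7 Cmaj Gmin7 Bbmaj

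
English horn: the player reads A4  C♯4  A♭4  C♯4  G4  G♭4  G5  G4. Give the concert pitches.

D4 F#3 Db4 F#3 C4 Cb4 C5 C4

Written C4 on the English horn sounds as F3, a perfect fifth lower; apply that shift to every note.
A4 becomes D4
C#4 becomes F#3
Ab4 becomes Db4
C#4 becomes F#3
G4 becomes C4
Gb4 becomes Cb4
G5 becomes C5
G4 becomes C4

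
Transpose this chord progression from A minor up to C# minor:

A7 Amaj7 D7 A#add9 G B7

C#7 C#maj7 F#7 C##add9 B D#7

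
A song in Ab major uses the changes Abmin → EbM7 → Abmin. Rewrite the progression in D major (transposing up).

Dmin AM7 Dmin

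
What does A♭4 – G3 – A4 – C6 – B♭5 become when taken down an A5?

Ab4 -> Dbb4
G3 -> Cb3
A4 -> Db4
C6 -> Fb5
Bb5 -> Ebb5

Dbb4 Cb3 Db4 Fb5 Ebb5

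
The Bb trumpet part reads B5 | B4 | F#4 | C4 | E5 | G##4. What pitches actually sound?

Written C4 on the Bb trumpet sounds as Bb3, a major second lower; apply that shift to every note.
B5 gives A5
B4 gives A4
F#4 gives E4
C4 gives Bb3
E5 gives D5
G##4 gives F##4

A5 A4 E4 Bb3 D5 F##4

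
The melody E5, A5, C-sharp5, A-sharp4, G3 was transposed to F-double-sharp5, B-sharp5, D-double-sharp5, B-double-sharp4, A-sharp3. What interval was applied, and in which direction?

up an augmented second

From E5 to F##5 is 2 letter names — a second of some quality.
E5 to F##5 is 3 semitones, which makes it an augmented second; the second version is higher, so the direction is up.
Checking another pair — G3 → A#3 — gives the same interval.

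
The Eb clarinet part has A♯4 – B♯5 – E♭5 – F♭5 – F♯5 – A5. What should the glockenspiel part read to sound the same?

C#3 D#4 Gb3 Abb3 A3 C4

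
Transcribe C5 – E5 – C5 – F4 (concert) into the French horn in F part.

Written C4 sounds as F3 on the French horn in F, so concert pitches are written a perfect fifth up.
C5 -> G5
E5 -> B5
C5 -> G5
F4 -> C5

G5 B5 G5 C5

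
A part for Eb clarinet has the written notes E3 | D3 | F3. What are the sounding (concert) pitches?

Written C4 on the Eb clarinet sounds as Eb4, a minor third higher; apply that shift to every note.
E3 gives G3
D3 gives F3
F3 gives Ab3

G3 F3 Ab3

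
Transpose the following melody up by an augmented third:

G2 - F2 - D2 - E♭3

G2 → B#2
F2 → A#2
D2 → F##2
Eb3 → G#3

B#2 A#2 F##2 G#3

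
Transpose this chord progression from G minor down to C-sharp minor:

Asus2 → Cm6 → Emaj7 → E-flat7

G minor down to C-sharp minor is a diminished fifth; each chord root moves by that interval while the quality stays the same.
Asus2: root A down a diminished fifth → D#, giving D#sus2.
Cm6: root C down a diminished fifth → F#, giving F#m6.
Emaj7: root E down a diminished fifth → A#, giving A#maj7.
E-flat7: root E-flat down a diminished fifth → A, giving A7.

D#sus2 F#m6 A#maj7 A7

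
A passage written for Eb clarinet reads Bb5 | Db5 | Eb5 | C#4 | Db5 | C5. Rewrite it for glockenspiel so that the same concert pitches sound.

First find concert pitch: the Eb clarinet sounds a minor third above written, so Bb5 Db5 Eb5 C#4 Db5 C5 sounds Db6 Fb5 Gb5 E4 Fb5 Eb5.
Then write for glockenspiel: it sounds a perfect fifteenth above written, so the part must be a perfect fifteenth below concert.
Db6 → Db4
Fb5 → Fb3
Gb5 → Gb3
E4 → E2
Fb5 → Fb3
Eb5 → Eb3

Db4 Fb3 Gb3 E2 Fb3 Eb3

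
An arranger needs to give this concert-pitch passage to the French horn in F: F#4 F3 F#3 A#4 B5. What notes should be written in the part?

Written C4 sounds as F3 on the French horn in F, so concert pitches are written a perfect fifth up.
F#4 becomes C#5
F3 becomes C4
F#3 becomes C#4
A#4 becomes E#5
B5 becomes F#6

C#5 C4 C#4 E#5 F#6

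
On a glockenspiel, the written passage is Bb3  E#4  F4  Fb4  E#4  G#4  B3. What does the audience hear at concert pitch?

Written C4 on the glockenspiel sounds as C6, a perfect fifteenth higher; apply that shift to every note.
Bb3 becomes Bb5
E#4 becomes E#6
F4 becomes F6
Fb4 becomes Fb6
E#4 becomes E#6
G#4 becomes G#6
B3 becomes B5

Bb5 E#6 F6 Fb6 E#6 G#6 B5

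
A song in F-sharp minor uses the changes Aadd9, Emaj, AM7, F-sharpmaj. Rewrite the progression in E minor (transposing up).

Gadd9 Dmaj GM7 Emaj

F-sharp minor up to E minor is a minor seventh; each chord root moves by that interval while the quality stays the same.
Aadd9: root A up a minor seventh → G, giving Gadd9.
Emaj: root E up a minor seventh → D, giving Dmaj.
AM7: root A up a minor seventh → G, giving GM7.
F-sharpmaj: root F-sharp up a minor seventh → E, giving Emaj.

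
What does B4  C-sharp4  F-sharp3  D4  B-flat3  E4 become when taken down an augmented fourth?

F4 G3 C3 Ab3 Fb3 Bb3

An augmented fourth down from B4 gives F4.
An augmented fourth down from C#4 gives G3.
An augmented fourth down from F#3 gives C3.
D4: a fourth down reaches A, and 6 semitones makes it Ab3.
Bb3 down an augmented fourth is Fb3.
E4: a fourth down reaches B, and 6 semitones makes it Bb3.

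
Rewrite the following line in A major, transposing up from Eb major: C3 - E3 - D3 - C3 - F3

F#3 A#3 G#3 F#3 B3

Eb major to A major up is an augmented fourth, so every note moves up by that interval.
C3 becomes F#3
E3 becomes A#3
D3 becomes G#3
C3 becomes F#3
F3 becomes B3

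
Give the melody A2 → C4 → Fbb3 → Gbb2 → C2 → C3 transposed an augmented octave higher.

A#3 C#5 Fb4 Gb3 C#3 C#4

A2 becomes A#3
C4 becomes C#5
Fbb3 becomes Fb4
Gbb2 becomes Gb3
C2 becomes C#3
C3 becomes C#4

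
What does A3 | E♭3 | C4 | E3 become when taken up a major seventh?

A major seventh up from A3 gives G#4.
Eb3: a seventh up reaches D, and 11 semitones makes it D4.
A major seventh up from C4 gives B4.
E3: a seventh up reaches D, and 11 semitones makes it D#4.

G#4 D4 B4 D#4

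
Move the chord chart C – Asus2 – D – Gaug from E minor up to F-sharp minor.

E minor up to F-sharp minor is a major second; each chord root moves by that interval while the quality stays the same.
C: root C up a major second → D, giving D.
Asus2: root A up a major second → B, giving Bsus2.
D: root D up a major second → E, giving E.
Gaug: root G up a major second → A, giving Aaug.

D Bsus2 E Aaug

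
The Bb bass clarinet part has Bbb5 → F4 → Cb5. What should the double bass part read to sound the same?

First find concert pitch: the Bb bass clarinet sounds a major ninth below written, so Bbb5 F4 Cb5 sounds Abb4 Eb3 Bbb3.
Then write for double bass: it sounds a perfect octave below written, so the part must be a perfect octave above concert.
Abb4 → Abb5
Eb3 → Eb4
Bbb3 → Bbb4

Abb5 Eb4 Bbb4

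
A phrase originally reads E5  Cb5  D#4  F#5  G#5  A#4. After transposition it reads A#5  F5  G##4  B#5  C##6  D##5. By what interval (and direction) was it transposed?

up an augmented fourth

From E5 to A#5 is 4 letter names — a fourth of some quality.
E5 to A#5 is 6 semitones, which makes it an augmented fourth; the second version is higher, so the direction is up.
Checking another pair — A#4 → D##5 — gives the same interval.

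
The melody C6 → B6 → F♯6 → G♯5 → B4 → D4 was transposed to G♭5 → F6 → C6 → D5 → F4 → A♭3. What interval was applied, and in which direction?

Take the first pair: C6 → Gb5. C to G spans 4 letter names, so the interval is some kind of fourth.
Gb5 to C6 is 6 semitones, which makes it an augmented fourth; the second version is lower, so the direction is down.
Checking another pair — D4 → Ab3 — gives the same interval.

down an augmented fourth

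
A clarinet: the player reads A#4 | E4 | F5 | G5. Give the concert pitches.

Written C4 on the A clarinet sounds as A3, a minor third lower; apply that shift to every note.
A#4 becomes F##4
E4 becomes C#4
F5 becomes D5
G5 becomes E5

F##4 C#4 D5 E5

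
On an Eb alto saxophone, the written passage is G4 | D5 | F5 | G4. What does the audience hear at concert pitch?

Bb3 F4 Ab4 Bb3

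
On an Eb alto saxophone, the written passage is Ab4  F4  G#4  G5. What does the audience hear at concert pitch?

The Eb alto saxophone sounds a major sixth below written, so transpose each written note down a major sixth.
Ab4 becomes Cb4
F4 becomes Ab3
G#4 becomes B3
G5 becomes Bb4

Cb4 Ab3 B3 Bb4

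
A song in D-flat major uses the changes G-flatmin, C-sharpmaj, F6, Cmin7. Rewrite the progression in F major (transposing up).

Bbmin E#maj A6 Emin7

D-flat major up to F major is a major third; each chord root moves by that interval while the quality stays the same.
G-flatmin: root G-flat up a major third → Bb, giving Bbmin.
C-sharpmaj: root C-sharp up a major third → E#, giving E#maj.
F6: root F up a major third → A, giving A6.
Cmin7: root C up a major third → E, giving Emin7.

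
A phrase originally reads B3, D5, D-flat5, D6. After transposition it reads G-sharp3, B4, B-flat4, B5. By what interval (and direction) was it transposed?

down a minor third

From B3 to G#3 is 3 letter names — a third of some quality.
G#3 to B3 is 3 semitones, which makes it a minor third; the second version is lower, so the direction is down.
Checking another pair — D6 → B5 — gives the same interval.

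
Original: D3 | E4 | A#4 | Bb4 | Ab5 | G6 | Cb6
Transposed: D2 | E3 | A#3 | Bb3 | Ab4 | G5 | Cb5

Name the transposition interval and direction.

Take the first pair: D3 → D2. D to D spans 8 letter names, so the interval is some kind of octave.
D2 to D3 is 12 semitones, which makes it a perfect octave; the second version is lower, so the direction is down.
Checking another pair — Cb6 → Cb5 — gives the same interval.

down a perfect octave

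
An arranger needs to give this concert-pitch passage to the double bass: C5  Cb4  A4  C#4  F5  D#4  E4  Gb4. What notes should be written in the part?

C6 Cb5 A5 C#5 F6 D#5 E5 Gb5

The double bass sounds a perfect octave below written, so the written part must be a perfect octave above concert — transpose each note up.
C5 -> C6
Cb4 -> Cb5
A4 -> A5
C#4 -> C#5
F5 -> F6
D#4 -> D#5
E4 -> E5
Gb4 -> Gb5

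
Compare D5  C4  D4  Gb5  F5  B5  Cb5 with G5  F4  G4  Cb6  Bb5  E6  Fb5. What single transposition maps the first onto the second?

Take the first pair: D5 → G5. D to G spans 4 letter names, so the interval is some kind of fourth.
D5 to G5 is 5 semitones, which makes it a perfect fourth; the second version is higher, so the direction is up.
Checking another pair — Cb5 → Fb5 — gives the same interval.

up a perfect fourth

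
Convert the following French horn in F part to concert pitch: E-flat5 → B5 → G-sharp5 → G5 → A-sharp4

The French horn in F sounds a perfect fifth below written, so transpose each written note down a perfect fifth.
Eb5 becomes Ab4
B5 becomes E5
G#5 becomes C#5
G5 becomes C5
A#4 becomes D#4

Ab4 E5 C#5 C5 D#4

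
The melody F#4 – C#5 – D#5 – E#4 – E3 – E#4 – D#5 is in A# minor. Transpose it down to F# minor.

D4 A4 B4 C#4 C3 C#4 B4

From A# down to F# is a major third; apply that to each pitch.
F#4 becomes D4
C#5 becomes A4
D#5 becomes B4
E#4 becomes C#4
E3 becomes C3
E#4 becomes C#4
D#5 becomes B4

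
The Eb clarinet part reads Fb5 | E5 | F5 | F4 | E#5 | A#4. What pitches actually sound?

The Eb clarinet sounds a minor third above written, so transpose each written note up a minor third.
Fb5 -> Abb5
E5 -> G5
F5 -> Ab5
F4 -> Ab4
E#5 -> G#5
A#4 -> C#5

Abb5 G5 Ab5 Ab4 G#5 C#5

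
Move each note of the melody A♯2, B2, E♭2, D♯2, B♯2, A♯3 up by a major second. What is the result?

A major second up from A#2 gives B#2.
A major second up from B2 gives C#3.
Eb2 up a major second is F2.
A major second up from D#2 gives E#2.
B#2 up a major second is C##3.
A#3 up a major second is B#3.

B#2 C#3 F2 E#2 C##3 B#3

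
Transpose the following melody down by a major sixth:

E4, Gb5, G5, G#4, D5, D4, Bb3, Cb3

G3 Bbb4 Bb4 B3 F4 F3 Db3 Ebb2

A major sixth down from E4 gives G3.
Gb5 down a major sixth is Bbb4.
A major sixth down from G5 gives Bb4.
G#4 down a major sixth is B3.
D5: a sixth down reaches F, and 9 semitones makes it F4.
A major sixth down from D4 gives F3.
Bb3 down a major sixth is Db3.
Cb3: a sixth down reaches E, and 9 semitones makes it Ebb2.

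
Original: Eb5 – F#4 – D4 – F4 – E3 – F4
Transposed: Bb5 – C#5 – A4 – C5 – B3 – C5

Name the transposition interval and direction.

Take the first pair: Eb5 → Bb5. E to B spans 5 letter names, so the interval is some kind of fifth.
Eb5 to Bb5 is 7 semitones, which makes it a perfect fifth; the second version is higher, so the direction is up.
Checking another pair — F4 → C5 — gives the same interval.

up a perfect fifth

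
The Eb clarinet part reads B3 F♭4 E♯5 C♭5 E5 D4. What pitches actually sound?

D4 Abb4 G#5 Ebb5 G5 F4

The Eb clarinet sounds a minor third above written, so transpose each written note up a minor third.
B3 becomes D4
Fb4 becomes Abb4
E#5 becomes G#5
Cb5 becomes Ebb5
E5 becomes G5
D4 becomes F4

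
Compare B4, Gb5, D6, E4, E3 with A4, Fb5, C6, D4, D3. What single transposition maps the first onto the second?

From B4 to A4 is 2 letter names — a second of some quality.
A4 to B4 is 2 semitones, which makes it a major second; the second version is lower, so the direction is down.
Checking another pair — E3 → D3 — gives the same interval.

down a major second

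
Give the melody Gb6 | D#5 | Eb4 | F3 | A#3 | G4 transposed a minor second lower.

F6 C##5 D4 E3 G##3 F#4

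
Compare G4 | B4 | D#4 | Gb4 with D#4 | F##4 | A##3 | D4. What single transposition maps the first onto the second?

down a diminished fourth

From G4 to D#4 is 4 letter names — a fourth of some quality.
D#4 to G4 is 4 semitones, which makes it a diminished fourth; the second version is lower, so the direction is down.
Checking another pair — Gb4 → D4 — gives the same interval.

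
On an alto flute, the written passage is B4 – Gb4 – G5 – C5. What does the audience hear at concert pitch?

Written C4 on the alto flute sounds as G3, a perfect fourth lower; apply that shift to every note.
B4 gives F#4
Gb4 gives Db4
G5 gives D5
C5 gives G4

F#4 Db4 D5 G4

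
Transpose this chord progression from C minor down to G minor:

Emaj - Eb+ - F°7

C minor down to G minor is a perfect fourth; each chord root moves by that interval while the quality stays the same.
Emaj: root E down a perfect fourth → B, giving Bmaj.
Eb+: root Eb down a perfect fourth → Bb, giving Bb+.
F°7: root F down a perfect fourth → C, giving C°7.

Bmaj Bb+ C°7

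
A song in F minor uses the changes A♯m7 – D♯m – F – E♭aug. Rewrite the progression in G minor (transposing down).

B#m7 E#m G Faug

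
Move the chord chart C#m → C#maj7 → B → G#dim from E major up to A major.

E major up to A major is a perfect fourth; each chord root moves by that interval while the quality stays the same.
C#m: root C# up a perfect fourth → F#, giving F#m.
C#maj7: root C# up a perfect fourth → F#, giving F#maj7.
B: root B up a perfect fourth → E, giving E.
G#dim: root G# up a perfect fourth → C#, giving C#dim.

F#m F#maj7 E C#dim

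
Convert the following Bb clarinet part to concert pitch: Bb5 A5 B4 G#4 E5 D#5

Written C4 on the Bb clarinet sounds as Bb3, a major second lower; apply that shift to every note.
Bb5 -> Ab5
A5 -> G5
B4 -> A4
G#4 -> F#4
E5 -> D5
D#5 -> C#5

Ab5 G5 A4 F#4 D5 C#5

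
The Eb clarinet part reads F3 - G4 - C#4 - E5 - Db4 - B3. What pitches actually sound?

Ab3 Bb4 E4 G5 Fb4 D4

Written C4 on the Eb clarinet sounds as Eb4, a minor third higher; apply that shift to every note.
F3 -> Ab3
G4 -> Bb4
C#4 -> E4
E5 -> G5
Db4 -> Fb4
B3 -> D4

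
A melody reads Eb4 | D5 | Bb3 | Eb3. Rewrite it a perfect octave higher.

Eb5 D6 Bb4 Eb4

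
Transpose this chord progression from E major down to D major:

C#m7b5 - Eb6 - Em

Bm7b5 Db6 Dm

E major down to D major is a major second; each chord root moves by that interval while the quality stays the same.
C#m7b5: root C# down a major second → B, giving Bm7b5.
Eb6: root Eb down a major second → Db, giving Db6.
Em: root E down a major second → D, giving Dm.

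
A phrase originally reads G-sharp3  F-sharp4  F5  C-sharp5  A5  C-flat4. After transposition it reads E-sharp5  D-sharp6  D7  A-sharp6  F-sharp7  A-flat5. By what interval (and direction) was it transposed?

Take the first pair: G#3 → E#5. G to E spans 13 letter names, so the interval is some kind of thirteenth.
G#3 to E#5 is 21 semitones, which makes it a major thirteenth; the second version is higher, so the direction is up.
Checking another pair — Cb4 → Ab5 — gives the same interval.

up a major thirteenth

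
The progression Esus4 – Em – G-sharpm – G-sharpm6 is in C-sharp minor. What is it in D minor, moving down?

Fsus4 Fm Am Am6

C-sharp minor down to D minor is a major seventh; each chord root moves by that interval while the quality stays the same.
Esus4: root E down a major seventh → F, giving Fsus4.
Em: root E down a major seventh → F, giving Fm.
G-sharpm: root G-sharp down a major seventh → A, giving Am.
G-sharpm6: root G-sharp down a major seventh → A, giving Am6.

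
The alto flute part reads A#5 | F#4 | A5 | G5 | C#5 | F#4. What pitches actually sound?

E#5 C#4 E5 D5 G#4 C#4

The alto flute sounds a perfect fourth below written, so transpose each written note down a perfect fourth.
A#5 → E#5
F#4 → C#4
A5 → E5
G5 → D5
C#5 → G#4
F#4 → C#4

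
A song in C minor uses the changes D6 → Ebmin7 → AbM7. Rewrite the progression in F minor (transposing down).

G6 Abmin7 DbM7

C minor down to F minor is a perfect fifth; each chord root moves by that interval while the quality stays the same.
D6: root D down a perfect fifth → G, giving G6.
Ebmin7: root Eb down a perfect fifth → Ab, giving Abmin7.
AbM7: root Ab down a perfect fifth → Db, giving DbM7.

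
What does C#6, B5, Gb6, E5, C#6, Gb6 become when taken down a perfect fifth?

F#5 E5 Cb6 A4 F#5 Cb6

C#6: a fifth down reaches F, and 7 semitones makes it F#5.
B5 down a perfect fifth is E5.
Gb6 down a perfect fifth is Cb6.
E5: a fifth down reaches A, and 7 semitones makes it A4.
C#6: a fifth down reaches F, and 7 semitones makes it F#5.
Gb6: a fifth down reaches C, and 7 semitones makes it Cb6.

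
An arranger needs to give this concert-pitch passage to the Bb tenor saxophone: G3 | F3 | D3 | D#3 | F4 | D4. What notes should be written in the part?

The Bb tenor saxophone sounds a major ninth below written, so the written part must be a major ninth above concert — transpose each note up.
G3 to A4
F3 to G4
D3 to E4
D#3 to E#4
F4 to G5
D4 to E5

A4 G4 E4 E#4 G5 E5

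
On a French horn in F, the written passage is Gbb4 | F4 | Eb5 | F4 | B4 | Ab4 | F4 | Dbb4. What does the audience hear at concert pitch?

Cbb4 Bb3 Ab4 Bb3 E4 Db4 Bb3 Gbb3

The French horn in F sounds a perfect fifth below written, so transpose each written note down a perfect fifth.
Gbb4 gives Cbb4
F4 gives Bb3
Eb5 gives Ab4
F4 gives Bb3
B4 gives E4
Ab4 gives Db4
F4 gives Bb3
Dbb4 gives Gbb3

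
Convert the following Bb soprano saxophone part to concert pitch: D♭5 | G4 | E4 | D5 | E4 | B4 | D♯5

The Bb soprano saxophone sounds a major second below written, so transpose each written note down a major second.
Db5 → Cb5
G4 → F4
E4 → D4
D5 → C5
E4 → D4
B4 → A4
D#5 → C#5

Cb5 F4 D4 C5 D4 A4 C#5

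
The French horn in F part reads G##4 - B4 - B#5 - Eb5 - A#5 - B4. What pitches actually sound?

C##4 E4 E#5 Ab4 D#5 E4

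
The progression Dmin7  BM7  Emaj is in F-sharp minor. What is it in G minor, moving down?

F-sharp minor down to G minor is a major seventh; each chord root moves by that interval while the quality stays the same.
Dmin7: root D down a major seventh → Eb, giving Ebmin7.
BM7: root B down a major seventh → C, giving CM7.
Emaj: root E down a major seventh → F, giving Fmaj.

Ebmin7 CM7 Fmaj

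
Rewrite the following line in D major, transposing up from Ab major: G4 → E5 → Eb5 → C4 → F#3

C#5 A#5 A5 F#4 B#3

Ab major to D major up is an augmented fourth, so every note moves up by that interval.
G4 gives C#5
E5 gives A#5
Eb5 gives A5
C4 gives F#4
F#3 gives B#3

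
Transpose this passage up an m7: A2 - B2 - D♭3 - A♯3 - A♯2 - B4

A minor seventh up from A2 gives G3.
B2: a seventh up reaches A, and 10 semitones makes it A3.
Db3: a seventh up reaches C, and 10 semitones makes it Cb4.
A minor seventh up from A#3 gives G#4.
A#2: a seventh up reaches G, and 10 semitones makes it G#3.
A minor seventh up from B4 gives A5.

G3 A3 Cb4 G#4 G#3 A5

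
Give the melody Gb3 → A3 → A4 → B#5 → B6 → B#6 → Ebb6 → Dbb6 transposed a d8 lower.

G2 A#2 A#3 B##4 B#5 B##5 Eb5 Db5

Gb3 to G2
A3 to A#2
A4 to A#3
B#5 to B##4
B6 to B#5
B#6 to B##5
Ebb6 to Eb5
Dbb6 to Db5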